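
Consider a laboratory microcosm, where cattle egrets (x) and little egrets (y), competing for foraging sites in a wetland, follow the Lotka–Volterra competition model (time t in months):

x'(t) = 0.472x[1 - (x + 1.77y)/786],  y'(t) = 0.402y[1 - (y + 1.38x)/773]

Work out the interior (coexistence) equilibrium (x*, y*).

Setting both brackets to zero gives the nullclines x + 1.77y = 786 and 1.38x + y = 773.
Substituting y = 773 - 1.38x into the first: x(1 - 1.77·1.38) = 786 - 1.77·773.
So x* = -582/-1.44 = 404, and then y* = 773 - 1.38·404 = 216.

x* ≈ 404, y* ≈ 216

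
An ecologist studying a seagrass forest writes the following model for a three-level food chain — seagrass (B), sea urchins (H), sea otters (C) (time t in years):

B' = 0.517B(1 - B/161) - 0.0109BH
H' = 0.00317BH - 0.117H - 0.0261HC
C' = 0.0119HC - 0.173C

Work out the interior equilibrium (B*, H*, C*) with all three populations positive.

From dC/dt = 0: 0.0119H* = 0.173, so H* = 14.5.
From dB/dt = 0: 0.517(1 - B*/161) = 0.0109·14.5, giving B* = 161·(1 - 0.307) = 112.
From dH/dt = 0: 0.00317·112 - 0.117 = 0.0261C*, so C* = 0.237/0.0261 = 9.08.

B* ≈ 112, H* ≈ 14.5, C* ≈ 9.08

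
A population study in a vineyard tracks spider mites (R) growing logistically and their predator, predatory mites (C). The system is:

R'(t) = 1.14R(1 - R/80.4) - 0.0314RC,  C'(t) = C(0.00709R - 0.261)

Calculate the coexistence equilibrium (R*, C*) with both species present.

From dC/dt = 0 with C > 0: 0.00709R* = 0.261, so R* = 36.8.
Substitute into dR/dt = 0: 1.14(1 - 36.8/80.4) = 0.0314C*.
The bracket is 0.542, giving C* = 0.618/0.0314 = 19.7.

R* ≈ 36.8, C* ≈ 19.7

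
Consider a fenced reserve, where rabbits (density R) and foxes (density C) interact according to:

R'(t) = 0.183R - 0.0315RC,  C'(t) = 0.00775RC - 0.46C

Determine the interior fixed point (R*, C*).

Set dC/dt = 0 with C > 0: 0.00775R - 0.46 = 0, so R* = 0.46/0.00775 = 59.4.
Set dR/dt = 0 with R > 0: 0.183 - 0.0315C = 0, so C* = 0.183/0.0315 = 5.81.

R* ≈ 59.4, C* ≈ 5.81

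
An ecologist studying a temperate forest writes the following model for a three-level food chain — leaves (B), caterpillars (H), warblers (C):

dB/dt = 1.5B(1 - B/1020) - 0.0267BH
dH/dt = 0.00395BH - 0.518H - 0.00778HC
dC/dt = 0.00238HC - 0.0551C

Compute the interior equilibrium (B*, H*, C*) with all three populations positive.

From dC/dt = 0: 0.00238H* = 0.0551, so H* = 23.2.
From dB/dt = 0: 1.5(1 - B*/1020) = 0.0267·23.2, giving B* = 1020·(1 - 0.412) = 600.
From dH/dt = 0: 0.00395·600 - 0.518 = 0.00778C*, so C* = 1.85/0.00778 = 238.

B* ≈ 600, H* ≈ 23.2, C* ≈ 238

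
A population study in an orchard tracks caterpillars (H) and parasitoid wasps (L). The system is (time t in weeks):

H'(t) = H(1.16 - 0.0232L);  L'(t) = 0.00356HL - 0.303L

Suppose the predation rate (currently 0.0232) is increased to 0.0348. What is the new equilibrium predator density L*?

L* ≈ 33.3

At the interior fixed point, setting dH/dt = 0 with H > 0 fixes L* = (prey growth rate)/(HL coefficient) — independent of the other coefficients.
With the change, L* = 1.16/0.0348 = 33.3; it falls from 50.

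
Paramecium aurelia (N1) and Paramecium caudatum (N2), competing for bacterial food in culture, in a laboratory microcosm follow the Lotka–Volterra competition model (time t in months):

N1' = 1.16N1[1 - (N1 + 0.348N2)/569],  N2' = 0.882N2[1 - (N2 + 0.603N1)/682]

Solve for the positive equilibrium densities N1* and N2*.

Setting both brackets to zero gives the nullclines N1 + 0.348N2 = 569 and 0.603N1 + N2 = 682.
Substituting N2 = 682 - 0.603N1 into the first: N1(1 - 0.348·0.603) = 569 - 0.348·682.
So N1* = 332/0.79 = 420, and then N2* = 682 - 0.603·420 = 429.

N1* ≈ 420, N2* ≈ 429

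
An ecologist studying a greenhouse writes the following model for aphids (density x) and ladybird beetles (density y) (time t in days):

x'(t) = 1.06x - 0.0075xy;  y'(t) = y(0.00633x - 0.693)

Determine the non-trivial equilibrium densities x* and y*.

x* ≈ 109, y* ≈ 141

Set dy/dt = 0 with y > 0: 0.00633x - 0.693 = 0, so x* = 0.693/0.00633 = 109.
Set dx/dt = 0 with x > 0: 1.06 - 0.0075y = 0, so y* = 1.06/0.0075 = 141.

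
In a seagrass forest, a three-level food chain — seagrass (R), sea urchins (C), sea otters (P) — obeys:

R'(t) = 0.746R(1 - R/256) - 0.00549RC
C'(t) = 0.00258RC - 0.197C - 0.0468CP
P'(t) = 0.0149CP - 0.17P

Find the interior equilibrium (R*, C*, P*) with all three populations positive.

From dP/dt = 0: 0.0149C* = 0.17, so C* = 11.4.
From dR/dt = 0: 0.746(1 - R*/256) = 0.00549·11.4, giving R* = 256·(1 - 0.084) = 235.
From dC/dt = 0: 0.00258·235 - 0.197 = 0.0468P*, so P* = 0.408/0.0468 = 8.72.

R* ≈ 235, C* ≈ 11.4, P* ≈ 8.72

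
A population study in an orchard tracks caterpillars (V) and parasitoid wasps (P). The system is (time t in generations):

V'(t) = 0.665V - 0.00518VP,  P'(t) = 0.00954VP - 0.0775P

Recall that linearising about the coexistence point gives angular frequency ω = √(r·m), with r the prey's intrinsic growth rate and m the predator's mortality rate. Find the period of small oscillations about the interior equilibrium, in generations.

T ≈ 27.7 generations

Here r = 0.665 and m = 0.0775, so r·m = 0.0515.
ω = √0.0515 = 0.227 per generation, hence T = 2π/ω ≈ 27.7 generations.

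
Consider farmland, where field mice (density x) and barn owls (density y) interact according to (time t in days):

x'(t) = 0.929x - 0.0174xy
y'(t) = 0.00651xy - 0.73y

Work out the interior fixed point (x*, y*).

x* ≈ 112, y* ≈ 53.4

Set dy/dt = 0 with y > 0: 0.00651x - 0.73 = 0, so x* = 0.73/0.00651 = 112.
Set dx/dt = 0 with x > 0: 0.929 - 0.0174y = 0, so y* = 0.929/0.0174 = 53.4.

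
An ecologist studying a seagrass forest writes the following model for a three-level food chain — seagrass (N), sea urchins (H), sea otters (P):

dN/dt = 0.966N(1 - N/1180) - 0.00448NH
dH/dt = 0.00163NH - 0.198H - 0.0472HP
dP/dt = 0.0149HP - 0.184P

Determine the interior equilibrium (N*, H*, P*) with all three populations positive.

From dP/dt = 0: 0.0149H* = 0.184, so H* = 12.3.
From dN/dt = 0: 0.966(1 - N*/1180) = 0.00448·12.3, giving N* = 1180·(1 - 0.0573) = 1110.
From dH/dt = 0: 0.00163·1110 - 0.198 = 0.0472P*, so P* = 1.62/0.0472 = 34.2.

N* ≈ 1110, H* ≈ 12.3, P* ≈ 34.2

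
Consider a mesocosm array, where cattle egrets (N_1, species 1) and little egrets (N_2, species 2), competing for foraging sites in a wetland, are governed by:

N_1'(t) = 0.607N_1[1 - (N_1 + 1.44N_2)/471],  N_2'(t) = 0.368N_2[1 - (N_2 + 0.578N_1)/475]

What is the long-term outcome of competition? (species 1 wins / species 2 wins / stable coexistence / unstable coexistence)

Compare the nullcline intercepts: K1/α12 = 471/1.44 = 327 < K2 = 475; K2/α21 = 475/0.578 = 822 > K1 = 471.
Since the inequalities point opposite ways, species 2 can invade but species 1 cannot.

species 2 excludes species 1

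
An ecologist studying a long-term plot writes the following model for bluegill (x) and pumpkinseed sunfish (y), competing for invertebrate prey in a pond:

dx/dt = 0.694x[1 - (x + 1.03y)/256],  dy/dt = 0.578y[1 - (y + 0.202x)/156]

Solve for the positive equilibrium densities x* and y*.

x* ≈ 120, y* ≈ 132

Setting both brackets to zero gives the nullclines x + 1.03y = 256 and 0.202x + y = 156.
Substituting y = 156 - 0.202x into the first: x(1 - 1.03·0.202) = 256 - 1.03·156.
So x* = 95.3/0.792 = 120, and then y* = 156 - 0.202·120 = 132.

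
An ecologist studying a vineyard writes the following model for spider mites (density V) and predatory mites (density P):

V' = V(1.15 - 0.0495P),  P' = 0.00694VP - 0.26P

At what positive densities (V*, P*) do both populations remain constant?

Set dP/dt = 0 with P > 0: 0.00694V - 0.26 = 0, so V* = 0.26/0.00694 = 37.5.
Set dV/dt = 0 with V > 0: 1.15 - 0.0495P = 0, so P* = 1.15/0.0495 = 23.2.

V* ≈ 37.5, P* ≈ 23.2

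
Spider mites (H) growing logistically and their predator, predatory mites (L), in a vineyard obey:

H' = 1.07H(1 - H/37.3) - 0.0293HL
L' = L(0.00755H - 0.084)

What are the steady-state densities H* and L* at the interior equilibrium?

H* ≈ 11.1, L* ≈ 25.6

From dL/dt = 0 with L > 0: 0.00755H* = 0.084, so H* = 11.1.
Substitute into dH/dt = 0: 1.07(1 - 11.1/37.3) = 0.0293L*.
The bracket is 0.702, giving L* = 0.751/0.0293 = 25.6.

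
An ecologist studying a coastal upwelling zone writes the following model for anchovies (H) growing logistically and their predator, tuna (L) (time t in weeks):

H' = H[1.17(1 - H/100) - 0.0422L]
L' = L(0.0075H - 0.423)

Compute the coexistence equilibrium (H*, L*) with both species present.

H* ≈ 56.4, L* ≈ 12.1

From dL/dt = 0 with L > 0: 0.0075H* = 0.423, so H* = 56.4.
Substitute into dH/dt = 0: 1.17(1 - 56.4/100) = 0.0422L*.
The bracket is 0.436, giving L* = 0.51/0.0422 = 12.1.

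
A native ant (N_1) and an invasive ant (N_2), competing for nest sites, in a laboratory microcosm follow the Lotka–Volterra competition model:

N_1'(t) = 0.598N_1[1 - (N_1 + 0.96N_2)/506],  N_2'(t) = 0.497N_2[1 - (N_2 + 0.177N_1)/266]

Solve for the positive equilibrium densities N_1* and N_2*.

N_1* ≈ 302, N_2* ≈ 213

Setting both brackets to zero gives the nullclines N_1 + 0.96N_2 = 506 and 0.177N_1 + N_2 = 266.
Substituting N_2 = 266 - 0.177N_1 into the first: N_1(1 - 0.96·0.177) = 506 - 0.96·266.
So N_1* = 251/0.83 = 302, and then N_2* = 266 - 0.177·302 = 213.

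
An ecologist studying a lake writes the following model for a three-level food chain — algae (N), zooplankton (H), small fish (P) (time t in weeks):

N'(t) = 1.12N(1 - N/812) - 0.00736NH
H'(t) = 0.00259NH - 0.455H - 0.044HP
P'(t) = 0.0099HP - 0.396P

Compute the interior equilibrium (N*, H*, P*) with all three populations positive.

N* ≈ 599, H* ≈ 40, P* ≈ 24.9

From dP/dt = 0: 0.0099H* = 0.396, so H* = 40.
From dN/dt = 0: 1.12(1 - N*/812) = 0.00736·40, giving N* = 812·(1 - 0.263) = 599.
From dH/dt = 0: 0.00259·599 - 0.455 = 0.044P*, so P* = 1.1/0.044 = 24.9.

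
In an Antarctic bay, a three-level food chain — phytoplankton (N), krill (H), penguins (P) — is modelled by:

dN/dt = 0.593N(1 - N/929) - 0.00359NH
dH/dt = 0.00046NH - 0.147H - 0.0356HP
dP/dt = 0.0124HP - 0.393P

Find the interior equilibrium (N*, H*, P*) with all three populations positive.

From dP/dt = 0: 0.0124H* = 0.393, so H* = 31.7.
From dN/dt = 0: 0.593(1 - N*/929) = 0.00359·31.7, giving N* = 929·(1 - 0.192) = 751.
From dH/dt = 0: 0.00046·751 - 0.147 = 0.0356P*, so P* = 0.198/0.0356 = 5.57.

N* ≈ 751, H* ≈ 31.7, P* ≈ 5.57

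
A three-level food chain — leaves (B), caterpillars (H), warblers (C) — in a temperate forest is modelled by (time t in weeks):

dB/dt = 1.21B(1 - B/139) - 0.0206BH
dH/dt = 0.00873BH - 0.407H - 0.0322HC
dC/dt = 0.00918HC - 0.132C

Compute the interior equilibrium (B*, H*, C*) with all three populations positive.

B* ≈ 105, H* ≈ 14.4, C* ≈ 15.8

From dC/dt = 0: 0.00918H* = 0.132, so H* = 14.4.
From dB/dt = 0: 1.21(1 - B*/139) = 0.0206·14.4, giving B* = 139·(1 - 0.245) = 105.
From dH/dt = 0: 0.00873·105 - 0.407 = 0.0322C*, so C* = 0.509/0.0322 = 15.8.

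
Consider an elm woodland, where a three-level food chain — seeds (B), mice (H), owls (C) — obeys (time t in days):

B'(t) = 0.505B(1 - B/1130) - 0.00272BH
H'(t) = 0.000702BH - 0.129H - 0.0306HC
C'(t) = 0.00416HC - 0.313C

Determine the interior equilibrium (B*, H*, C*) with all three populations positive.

B* ≈ 672, H* ≈ 75.2, C* ≈ 11.2

From dC/dt = 0: 0.00416H* = 0.313, so H* = 75.2.
From dB/dt = 0: 0.505(1 - B*/1130) = 0.00272·75.2, giving B* = 1130·(1 - 0.405) = 672.
From dH/dt = 0: 0.000702·672 - 0.129 = 0.0306C*, so C* = 0.343/0.0306 = 11.2.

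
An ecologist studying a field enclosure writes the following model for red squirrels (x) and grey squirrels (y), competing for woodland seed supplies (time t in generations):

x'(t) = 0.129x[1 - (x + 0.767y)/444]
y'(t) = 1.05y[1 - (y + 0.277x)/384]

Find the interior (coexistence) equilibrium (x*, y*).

x* ≈ 190, y* ≈ 331

Setting both brackets to zero gives the nullclines x + 0.767y = 444 and 0.277x + y = 384.
Substituting y = 384 - 0.277x into the first: x(1 - 0.767·0.277) = 444 - 0.767·384.
So x* = 149/0.788 = 190, and then y* = 384 - 0.277·190 = 331.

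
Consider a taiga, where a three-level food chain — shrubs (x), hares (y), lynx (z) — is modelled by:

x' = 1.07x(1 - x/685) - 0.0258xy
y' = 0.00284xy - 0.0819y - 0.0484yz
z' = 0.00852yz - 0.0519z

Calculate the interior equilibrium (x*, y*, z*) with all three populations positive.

x* ≈ 584, y* ≈ 6.09, z* ≈ 32.6

From dz/dt = 0: 0.00852y* = 0.0519, so y* = 6.09.
From dx/dt = 0: 1.07(1 - x*/685) = 0.0258·6.09, giving x* = 685·(1 - 0.147) = 584.
From dy/dt = 0: 0.00284·584 - 0.0819 = 0.0484z*, so z* = 1.58/0.0484 = 32.6.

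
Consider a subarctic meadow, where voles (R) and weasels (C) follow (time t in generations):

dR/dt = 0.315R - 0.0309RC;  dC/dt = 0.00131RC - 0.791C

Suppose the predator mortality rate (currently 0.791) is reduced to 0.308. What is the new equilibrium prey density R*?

At the interior fixed point, setting dC/dt = 0 with C > 0 fixes R* = (predator death rate)/(RC coefficient) — independent of the other coefficients.
With the change, R* = 0.308/0.00131 = 235; it falls from 604.

R* ≈ 235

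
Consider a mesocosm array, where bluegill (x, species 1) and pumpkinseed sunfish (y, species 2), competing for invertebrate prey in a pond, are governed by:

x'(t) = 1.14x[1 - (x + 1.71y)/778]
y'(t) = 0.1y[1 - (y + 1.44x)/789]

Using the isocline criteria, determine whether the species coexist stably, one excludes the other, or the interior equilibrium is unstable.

unstable coexistence (outcome depends on initial conditions)

Compare the nullcline intercepts: K1/α12 = 778/1.71 = 455 < K2 = 789; K2/α21 = 789/1.44 = 548 < K1 = 778.
Since both are reversed, neither can invade when rare; the interior point is a saddle.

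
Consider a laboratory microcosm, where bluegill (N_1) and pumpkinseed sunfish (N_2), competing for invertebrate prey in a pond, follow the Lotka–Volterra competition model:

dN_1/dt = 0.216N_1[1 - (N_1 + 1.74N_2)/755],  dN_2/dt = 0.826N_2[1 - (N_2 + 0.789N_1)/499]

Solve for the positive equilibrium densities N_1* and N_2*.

Setting both brackets to zero gives the nullclines N_1 + 1.74N_2 = 755 and 0.789N_1 + N_2 = 499.
Substituting N_2 = 499 - 0.789N_1 into the first: N_1(1 - 1.74·0.789) = 755 - 1.74·499.
So N_1* = -113/-0.373 = 304, and then N_2* = 499 - 0.789·304 = 259.

N_1* ≈ 304, N_2* ≈ 259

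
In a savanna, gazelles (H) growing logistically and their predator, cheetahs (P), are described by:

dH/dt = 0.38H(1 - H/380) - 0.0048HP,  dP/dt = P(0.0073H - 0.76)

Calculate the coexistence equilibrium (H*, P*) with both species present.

From dP/dt = 0 with P > 0: 0.0073H* = 0.76, so H* = 104.
Substitute into dH/dt = 0: 0.38(1 - 104/380) = 0.0048P*.
The bracket is 0.726, giving P* = 0.276/0.0048 = 57.5.

H* ≈ 104, P* ≈ 57.5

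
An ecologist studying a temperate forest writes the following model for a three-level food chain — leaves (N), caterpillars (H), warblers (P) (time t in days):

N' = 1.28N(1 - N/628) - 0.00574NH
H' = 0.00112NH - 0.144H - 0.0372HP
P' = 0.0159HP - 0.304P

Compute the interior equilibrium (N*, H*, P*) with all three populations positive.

N* ≈ 574, H* ≈ 19.1, P* ≈ 13.4

From dP/dt = 0: 0.0159H* = 0.304, so H* = 19.1.
From dN/dt = 0: 1.28(1 - N*/628) = 0.00574·19.1, giving N* = 628·(1 - 0.0857) = 574.
From dH/dt = 0: 0.00112·574 - 0.144 = 0.0372P*, so P* = 0.499/0.0372 = 13.4.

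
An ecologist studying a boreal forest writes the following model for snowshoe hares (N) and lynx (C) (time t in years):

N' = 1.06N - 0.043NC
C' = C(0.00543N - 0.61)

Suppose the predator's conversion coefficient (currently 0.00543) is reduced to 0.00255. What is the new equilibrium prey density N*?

N* ≈ 239

At the interior fixed point, setting dC/dt = 0 with C > 0 fixes N* = (predator death rate)/(NC coefficient) — independent of the other coefficients.
With the change, N* = 0.61/0.00255 = 239; it rises from 112.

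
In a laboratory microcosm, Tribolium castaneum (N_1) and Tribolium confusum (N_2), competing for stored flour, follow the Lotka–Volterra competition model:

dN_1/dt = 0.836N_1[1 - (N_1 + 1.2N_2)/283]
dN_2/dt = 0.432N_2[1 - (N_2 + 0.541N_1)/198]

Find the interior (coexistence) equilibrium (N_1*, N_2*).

Setting both brackets to zero gives the nullclines N_1 + 1.2N_2 = 283 and 0.541N_1 + N_2 = 198.
Substituting N_2 = 198 - 0.541N_1 into the first: N_1(1 - 1.2·0.541) = 283 - 1.2·198.
So N_1* = 45.4/0.351 = 129, and then N_2* = 198 - 0.541·129 = 128.

N_1* ≈ 129, N_2* ≈ 128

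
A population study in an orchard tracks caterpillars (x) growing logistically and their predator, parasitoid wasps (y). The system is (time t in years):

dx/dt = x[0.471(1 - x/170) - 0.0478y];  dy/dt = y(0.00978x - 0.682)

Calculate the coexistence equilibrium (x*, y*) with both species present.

From dy/dt = 0 with y > 0: 0.00978x* = 0.682, so x* = 69.7.
Substitute into dx/dt = 0: 0.471(1 - 69.7/170) = 0.0478y*.
The bracket is 0.59, giving y* = 0.278/0.0478 = 5.81.

x* ≈ 69.7, y* ≈ 5.81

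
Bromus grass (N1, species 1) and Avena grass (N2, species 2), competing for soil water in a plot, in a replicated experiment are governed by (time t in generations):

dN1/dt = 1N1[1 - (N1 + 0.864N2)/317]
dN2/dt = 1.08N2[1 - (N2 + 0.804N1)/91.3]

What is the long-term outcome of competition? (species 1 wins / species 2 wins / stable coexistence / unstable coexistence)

Compare the nullcline intercepts: K1/α12 = 317/0.864 = 367 > K2 = 91.3; K2/α21 = 91.3/0.804 = 114 < K1 = 317.
Since the inequalities point opposite ways, species 1 can invade but species 2 cannot.

species 1 excludes species 2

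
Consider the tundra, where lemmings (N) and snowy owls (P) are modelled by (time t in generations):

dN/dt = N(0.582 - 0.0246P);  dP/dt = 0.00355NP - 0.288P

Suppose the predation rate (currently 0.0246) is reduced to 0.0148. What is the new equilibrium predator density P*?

At the interior fixed point, setting dN/dt = 0 with N > 0 fixes P* = (prey growth rate)/(NP coefficient) — independent of the other coefficients.
With the change, P* = 0.582/0.0148 = 39.3; it rises from 23.7.

P* ≈ 39.3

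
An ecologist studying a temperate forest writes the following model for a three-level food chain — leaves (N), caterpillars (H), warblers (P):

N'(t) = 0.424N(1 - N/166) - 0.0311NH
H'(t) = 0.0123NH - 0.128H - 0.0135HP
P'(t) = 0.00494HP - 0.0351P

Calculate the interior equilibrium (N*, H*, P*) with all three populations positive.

N* ≈ 79.5, H* ≈ 7.11, P* ≈ 62.9

From dP/dt = 0: 0.00494H* = 0.0351, so H* = 7.11.
From dN/dt = 0: 0.424(1 - N*/166) = 0.0311·7.11, giving N* = 166·(1 - 0.521) = 79.5.
From dH/dt = 0: 0.0123·79.5 - 0.128 = 0.0135P*, so P* = 0.85/0.0135 = 62.9.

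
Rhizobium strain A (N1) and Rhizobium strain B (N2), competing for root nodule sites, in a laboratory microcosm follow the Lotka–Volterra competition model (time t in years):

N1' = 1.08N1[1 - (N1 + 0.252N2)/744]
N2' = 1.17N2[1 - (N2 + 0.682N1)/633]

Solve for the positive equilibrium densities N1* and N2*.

N1* ≈ 706, N2* ≈ 152

Setting both brackets to zero gives the nullclines N1 + 0.252N2 = 744 and 0.682N1 + N2 = 633.
Substituting N2 = 633 - 0.682N1 into the first: N1(1 - 0.252·0.682) = 744 - 0.252·633.
So N1* = 584/0.828 = 706, and then N2* = 633 - 0.682·706 = 152.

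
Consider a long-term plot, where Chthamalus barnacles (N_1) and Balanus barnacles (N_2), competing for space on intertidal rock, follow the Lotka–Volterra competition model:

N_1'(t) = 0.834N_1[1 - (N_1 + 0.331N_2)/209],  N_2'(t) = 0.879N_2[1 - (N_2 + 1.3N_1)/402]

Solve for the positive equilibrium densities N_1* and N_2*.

N_1* ≈ 133, N_2* ≈ 229

Setting both brackets to zero gives the nullclines N_1 + 0.331N_2 = 209 and 1.3N_1 + N_2 = 402.
Substituting N_2 = 402 - 1.3N_1 into the first: N_1(1 - 0.331·1.3) = 209 - 0.331·402.
So N_1* = 75.9/0.57 = 133, and then N_2* = 402 - 1.3·133 = 229.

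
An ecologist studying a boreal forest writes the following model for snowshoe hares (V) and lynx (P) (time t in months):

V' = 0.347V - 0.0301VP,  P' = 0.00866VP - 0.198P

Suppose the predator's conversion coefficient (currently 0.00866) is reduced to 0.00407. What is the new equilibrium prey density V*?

V* ≈ 48.6

At the interior fixed point, setting dP/dt = 0 with P > 0 fixes V* = (predator death rate)/(VP coefficient) — independent of the other coefficients.
With the change, V* = 0.198/0.00407 = 48.6; it rises from 22.9.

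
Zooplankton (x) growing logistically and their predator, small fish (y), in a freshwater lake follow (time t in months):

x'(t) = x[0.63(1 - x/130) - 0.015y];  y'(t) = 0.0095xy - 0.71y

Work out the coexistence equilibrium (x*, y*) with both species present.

From dy/dt = 0 with y > 0: 0.0095x* = 0.71, so x* = 74.7.
Substitute into dx/dt = 0: 0.63(1 - 74.7/130) = 0.015y*.
The bracket is 0.425, giving y* = 0.268/0.015 = 17.9.

x* ≈ 74.7, y* ≈ 17.9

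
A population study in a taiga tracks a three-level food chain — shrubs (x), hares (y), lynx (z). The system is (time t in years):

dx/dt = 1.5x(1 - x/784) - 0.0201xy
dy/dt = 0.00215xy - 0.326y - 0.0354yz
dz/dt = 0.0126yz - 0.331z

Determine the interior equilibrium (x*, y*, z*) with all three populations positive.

From dz/dt = 0: 0.0126y* = 0.331, so y* = 26.3.
From dx/dt = 0: 1.5(1 - x*/784) = 0.0201·26.3, giving x* = 784·(1 - 0.352) = 508.
From dy/dt = 0: 0.00215·508 - 0.326 = 0.0354z*, so z* = 0.766/0.0354 = 21.6.

x* ≈ 508, y* ≈ 26.3, z* ≈ 21.6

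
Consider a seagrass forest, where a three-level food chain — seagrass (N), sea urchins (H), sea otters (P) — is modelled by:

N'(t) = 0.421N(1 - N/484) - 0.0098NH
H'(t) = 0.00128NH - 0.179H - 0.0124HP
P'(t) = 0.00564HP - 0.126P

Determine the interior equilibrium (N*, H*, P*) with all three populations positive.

N* ≈ 232, H* ≈ 22.3, P* ≈ 9.54

From dP/dt = 0: 0.00564H* = 0.126, so H* = 22.3.
From dN/dt = 0: 0.421(1 - N*/484) = 0.0098·22.3, giving N* = 484·(1 - 0.52) = 232.
From dH/dt = 0: 0.00128·232 - 0.179 = 0.0124P*, so P* = 0.118/0.0124 = 9.54.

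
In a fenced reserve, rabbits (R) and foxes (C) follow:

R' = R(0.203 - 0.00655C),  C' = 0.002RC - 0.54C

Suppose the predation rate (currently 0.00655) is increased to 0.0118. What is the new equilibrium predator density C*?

C* ≈ 17.2

At the interior fixed point, setting dR/dt = 0 with R > 0 fixes C* = (prey growth rate)/(RC coefficient) — independent of the other coefficients.
With the change, C* = 0.203/0.0118 = 17.2; it falls from 31.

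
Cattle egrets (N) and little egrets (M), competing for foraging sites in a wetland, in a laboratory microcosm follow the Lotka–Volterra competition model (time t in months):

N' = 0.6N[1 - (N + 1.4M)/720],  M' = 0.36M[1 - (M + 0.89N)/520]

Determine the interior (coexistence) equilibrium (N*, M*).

N* ≈ 32.5, M* ≈ 491

Setting both brackets to zero gives the nullclines N + 1.4M = 720 and 0.89N + M = 520.
Substituting M = 520 - 0.89N into the first: N(1 - 1.4·0.89) = 720 - 1.4·520.
So N* = -8/-0.246 = 32.5, and then M* = 520 - 0.89·32.5 = 491.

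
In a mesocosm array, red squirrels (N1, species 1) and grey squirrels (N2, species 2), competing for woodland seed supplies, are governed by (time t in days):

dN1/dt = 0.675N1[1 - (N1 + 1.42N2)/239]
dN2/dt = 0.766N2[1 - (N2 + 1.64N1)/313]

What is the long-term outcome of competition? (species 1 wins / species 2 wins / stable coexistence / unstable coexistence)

Compare the nullcline intercepts: K1/α12 = 239/1.42 = 168 < K2 = 313; K2/α21 = 313/1.64 = 191 < K1 = 239.
Since both are reversed, neither can invade when rare; the interior point is a saddle.

unstable coexistence (outcome depends on initial conditions)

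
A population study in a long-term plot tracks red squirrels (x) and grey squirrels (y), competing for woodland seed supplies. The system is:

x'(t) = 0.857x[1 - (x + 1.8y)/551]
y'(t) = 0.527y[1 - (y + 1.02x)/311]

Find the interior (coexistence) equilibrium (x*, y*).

x* ≈ 10.5, y* ≈ 300

Setting both brackets to zero gives the nullclines x + 1.8y = 551 and 1.02x + y = 311.
Substituting y = 311 - 1.02x into the first: x(1 - 1.8·1.02) = 551 - 1.8·311.
So x* = -8.8/-0.836 = 10.5, and then y* = 311 - 1.02·10.5 = 300.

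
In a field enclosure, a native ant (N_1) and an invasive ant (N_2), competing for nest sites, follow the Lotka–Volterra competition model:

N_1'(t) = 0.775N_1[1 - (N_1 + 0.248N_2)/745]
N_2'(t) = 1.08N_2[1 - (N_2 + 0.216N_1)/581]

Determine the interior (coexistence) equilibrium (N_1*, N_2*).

Setting both brackets to zero gives the nullclines N_1 + 0.248N_2 = 745 and 0.216N_1 + N_2 = 581.
Substituting N_2 = 581 - 0.216N_1 into the first: N_1(1 - 0.248·0.216) = 745 - 0.248·581.
So N_1* = 601/0.946 = 635, and then N_2* = 581 - 0.216·635 = 444.

N_1* ≈ 635, N_2* ≈ 444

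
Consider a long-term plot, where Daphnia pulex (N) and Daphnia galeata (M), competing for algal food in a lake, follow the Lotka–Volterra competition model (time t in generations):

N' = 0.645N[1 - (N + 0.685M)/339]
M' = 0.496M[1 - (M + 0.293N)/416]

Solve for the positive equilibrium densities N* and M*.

Setting both brackets to zero gives the nullclines N + 0.685M = 339 and 0.293N + M = 416.
Substituting M = 416 - 0.293N into the first: N(1 - 0.685·0.293) = 339 - 0.685·416.
So N* = 54/0.799 = 67.6, and then M* = 416 - 0.293·67.6 = 396.

N* ≈ 67.6, M* ≈ 396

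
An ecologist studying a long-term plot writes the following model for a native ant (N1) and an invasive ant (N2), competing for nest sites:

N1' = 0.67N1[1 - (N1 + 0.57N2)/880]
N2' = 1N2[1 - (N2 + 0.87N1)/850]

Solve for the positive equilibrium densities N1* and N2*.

N1* ≈ 785, N2* ≈ 167

Setting both brackets to zero gives the nullclines N1 + 0.57N2 = 880 and 0.87N1 + N2 = 850.
Substituting N2 = 850 - 0.87N1 into the first: N1(1 - 0.57·0.87) = 880 - 0.57·850.
So N1* = 396/0.504 = 785, and then N2* = 850 - 0.87·785 = 167.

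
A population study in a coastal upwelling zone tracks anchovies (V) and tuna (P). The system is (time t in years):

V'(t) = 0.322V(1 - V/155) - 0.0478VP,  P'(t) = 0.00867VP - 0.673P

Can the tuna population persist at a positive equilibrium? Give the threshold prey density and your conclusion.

The predator equation gives dP/dt > 0 only when V > 0.673/0.00867 = 77.6.
Without the predator, V → K = 155. Since 155 > 77.6, the predator can invade and persist.

Threshold V = 77.6; K > 77.6, so yes, the predator persists.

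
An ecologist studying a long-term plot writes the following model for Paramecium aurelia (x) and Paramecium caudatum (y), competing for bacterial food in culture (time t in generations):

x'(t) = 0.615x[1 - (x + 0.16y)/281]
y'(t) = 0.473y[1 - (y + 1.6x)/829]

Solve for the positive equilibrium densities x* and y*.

x* ≈ 199, y* ≈ 510

Setting both brackets to zero gives the nullclines x + 0.16y = 281 and 1.6x + y = 829.
Substituting y = 829 - 1.6x into the first: x(1 - 0.16·1.6) = 281 - 0.16·829.
So x* = 148/0.744 = 199, and then y* = 829 - 1.6·199 = 510.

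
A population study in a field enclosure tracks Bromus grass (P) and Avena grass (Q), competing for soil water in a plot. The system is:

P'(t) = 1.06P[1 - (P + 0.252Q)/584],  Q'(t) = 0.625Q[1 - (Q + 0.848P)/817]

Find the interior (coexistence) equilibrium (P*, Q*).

Setting both brackets to zero gives the nullclines P + 0.252Q = 584 and 0.848P + Q = 817.
Substituting Q = 817 - 0.848P into the first: P(1 - 0.252·0.848) = 584 - 0.252·817.
So P* = 378/0.786 = 481, and then Q* = 817 - 0.848·481 = 409.

P* ≈ 481, Q* ≈ 409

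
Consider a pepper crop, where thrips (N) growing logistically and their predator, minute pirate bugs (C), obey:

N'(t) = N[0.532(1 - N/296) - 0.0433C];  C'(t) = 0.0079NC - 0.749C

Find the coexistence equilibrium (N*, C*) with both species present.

N* ≈ 94.8, C* ≈ 8.35

From dC/dt = 0 with C > 0: 0.0079N* = 0.749, so N* = 94.8.
Substitute into dN/dt = 0: 0.532(1 - 94.8/296) = 0.0433C*.
The bracket is 0.68, giving C* = 0.362/0.0433 = 8.35.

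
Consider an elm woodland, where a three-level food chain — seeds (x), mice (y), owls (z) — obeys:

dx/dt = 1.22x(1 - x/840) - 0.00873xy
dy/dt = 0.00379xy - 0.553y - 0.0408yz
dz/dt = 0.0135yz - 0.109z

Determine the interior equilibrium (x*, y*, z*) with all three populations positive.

x* ≈ 791, y* ≈ 8.07, z* ≈ 60

From dz/dt = 0: 0.0135y* = 0.109, so y* = 8.07.
From dx/dt = 0: 1.22(1 - x*/840) = 0.00873·8.07, giving x* = 840·(1 - 0.0578) = 791.
From dy/dt = 0: 0.00379·791 - 0.553 = 0.0408z*, so z* = 2.45/0.0408 = 60.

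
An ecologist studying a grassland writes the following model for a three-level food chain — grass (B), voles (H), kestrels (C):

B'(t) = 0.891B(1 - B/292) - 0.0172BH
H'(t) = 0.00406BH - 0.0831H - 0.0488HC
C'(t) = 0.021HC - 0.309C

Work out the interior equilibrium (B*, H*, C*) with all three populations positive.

From dC/dt = 0: 0.021H* = 0.309, so H* = 14.7.
From dB/dt = 0: 0.891(1 - B*/292) = 0.0172·14.7, giving B* = 292·(1 - 0.284) = 209.
From dH/dt = 0: 0.00406·209 - 0.0831 = 0.0488C*, so C* = 0.766/0.0488 = 15.7.

B* ≈ 209, H* ≈ 14.7, C* ≈ 15.7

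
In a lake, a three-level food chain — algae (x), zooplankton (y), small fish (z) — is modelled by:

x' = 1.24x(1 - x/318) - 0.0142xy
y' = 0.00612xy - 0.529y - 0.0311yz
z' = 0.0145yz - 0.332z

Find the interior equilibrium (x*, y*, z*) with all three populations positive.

x* ≈ 235, y* ≈ 22.9, z* ≈ 29.2

From dz/dt = 0: 0.0145y* = 0.332, so y* = 22.9.
From dx/dt = 0: 1.24(1 - x*/318) = 0.0142·22.9, giving x* = 318·(1 - 0.262) = 235.
From dy/dt = 0: 0.00612·235 - 0.529 = 0.0311z*, so z* = 0.907/0.0311 = 29.2.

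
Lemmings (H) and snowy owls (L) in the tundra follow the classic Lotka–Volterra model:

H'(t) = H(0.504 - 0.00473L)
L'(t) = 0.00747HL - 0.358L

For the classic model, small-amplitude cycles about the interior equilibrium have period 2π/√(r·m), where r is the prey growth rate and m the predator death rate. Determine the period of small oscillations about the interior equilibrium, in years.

T ≈ 14.8 years

Here r = 0.504 and m = 0.358, so r·m = 0.18.
ω = √0.18 = 0.425 per year, hence T = 2π/ω ≈ 14.8 years.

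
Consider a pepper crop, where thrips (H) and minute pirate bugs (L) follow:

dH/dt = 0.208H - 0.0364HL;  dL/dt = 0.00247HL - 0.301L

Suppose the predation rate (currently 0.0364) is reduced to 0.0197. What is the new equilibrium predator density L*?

L* ≈ 10.6

At the interior fixed point, setting dH/dt = 0 with H > 0 fixes L* = (prey growth rate)/(HL coefficient) — independent of the other coefficients.
With the change, L* = 0.208/0.0197 = 10.6; it rises from 5.71.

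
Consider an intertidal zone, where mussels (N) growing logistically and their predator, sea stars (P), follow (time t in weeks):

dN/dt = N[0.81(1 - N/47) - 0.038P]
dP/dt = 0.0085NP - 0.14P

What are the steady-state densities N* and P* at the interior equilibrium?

From dP/dt = 0 with P > 0: 0.0085N* = 0.14, so N* = 16.5.
Substitute into dN/dt = 0: 0.81(1 - 16.5/47) = 0.038P*.
The bracket is 0.65, giving P* = 0.526/0.038 = 13.8.

N* ≈ 16.5, P* ≈ 13.8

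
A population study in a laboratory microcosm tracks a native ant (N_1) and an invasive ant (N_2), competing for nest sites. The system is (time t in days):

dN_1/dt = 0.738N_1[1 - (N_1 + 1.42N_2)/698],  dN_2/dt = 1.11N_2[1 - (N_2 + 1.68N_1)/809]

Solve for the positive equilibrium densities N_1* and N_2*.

N_1* ≈ 325, N_2* ≈ 262

Setting both brackets to zero gives the nullclines N_1 + 1.42N_2 = 698 and 1.68N_1 + N_2 = 809.
Substituting N_2 = 809 - 1.68N_1 into the first: N_1(1 - 1.42·1.68) = 698 - 1.42·809.
So N_1* = -451/-1.39 = 325, and then N_2* = 809 - 1.68·325 = 262.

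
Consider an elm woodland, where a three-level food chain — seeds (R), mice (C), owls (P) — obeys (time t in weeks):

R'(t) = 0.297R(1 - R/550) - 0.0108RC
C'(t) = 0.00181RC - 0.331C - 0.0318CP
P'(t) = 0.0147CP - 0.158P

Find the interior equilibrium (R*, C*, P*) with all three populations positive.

R* ≈ 335, C* ≈ 10.7, P* ≈ 8.66

From dP/dt = 0: 0.0147C* = 0.158, so C* = 10.7.
From dR/dt = 0: 0.297(1 - R*/550) = 0.0108·10.7, giving R* = 550·(1 - 0.391) = 335.
From dC/dt = 0: 0.00181·335 - 0.331 = 0.0318P*, so P* = 0.275/0.0318 = 8.66.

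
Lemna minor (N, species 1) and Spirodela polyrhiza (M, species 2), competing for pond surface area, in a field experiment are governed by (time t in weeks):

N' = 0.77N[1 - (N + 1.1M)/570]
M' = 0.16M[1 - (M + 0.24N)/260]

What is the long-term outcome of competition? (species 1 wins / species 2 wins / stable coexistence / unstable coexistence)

stable coexistence

Compare the nullcline intercepts: K1/α12 = 570/1.1 = 518 > K2 = 260; K2/α21 = 260/0.24 = 1080 > K1 = 570.
Since both inequalities hold, each species can invade when rare, so the interior equilibrium is stable.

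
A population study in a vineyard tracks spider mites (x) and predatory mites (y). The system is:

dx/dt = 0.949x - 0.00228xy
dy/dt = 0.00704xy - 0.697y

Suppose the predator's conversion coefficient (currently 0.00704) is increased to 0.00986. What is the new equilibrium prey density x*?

At the interior fixed point, setting dy/dt = 0 with y > 0 fixes x* = (predator death rate)/(xy coefficient) — independent of the other coefficients.
With the change, x* = 0.697/0.00986 = 70.7; it falls from 99.

x* ≈ 70.7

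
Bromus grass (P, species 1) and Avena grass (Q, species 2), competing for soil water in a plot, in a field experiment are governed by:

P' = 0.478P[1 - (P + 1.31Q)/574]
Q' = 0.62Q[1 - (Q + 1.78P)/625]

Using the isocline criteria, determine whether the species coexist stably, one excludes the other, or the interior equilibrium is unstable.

Compare the nullcline intercepts: K1/α12 = 574/1.31 = 438 < K2 = 625; K2/α21 = 625/1.78 = 351 < K1 = 574.
Since both are reversed, neither can invade when rare; the interior point is a saddle.

unstable coexistence (outcome depends on initial conditions)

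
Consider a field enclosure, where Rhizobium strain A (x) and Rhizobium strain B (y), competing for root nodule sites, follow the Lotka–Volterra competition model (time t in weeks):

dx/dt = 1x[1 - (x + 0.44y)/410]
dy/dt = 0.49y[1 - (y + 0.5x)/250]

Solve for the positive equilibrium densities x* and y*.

Setting both brackets to zero gives the nullclines x + 0.44y = 410 and 0.5x + y = 250.
Substituting y = 250 - 0.5x into the first: x(1 - 0.44·0.5) = 410 - 0.44·250.
So x* = 300/0.78 = 385, and then y* = 250 - 0.5·385 = 57.7.

x* ≈ 385, y* ≈ 57.7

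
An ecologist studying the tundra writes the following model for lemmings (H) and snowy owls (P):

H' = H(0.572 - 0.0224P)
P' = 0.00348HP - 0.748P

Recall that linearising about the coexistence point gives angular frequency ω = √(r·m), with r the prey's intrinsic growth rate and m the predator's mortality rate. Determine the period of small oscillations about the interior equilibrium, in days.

T ≈ 9.61 days

Here r = 0.572 and m = 0.748, so r·m = 0.428.
ω = √0.428 = 0.654 per day, hence T = 2π/ω ≈ 9.61 days.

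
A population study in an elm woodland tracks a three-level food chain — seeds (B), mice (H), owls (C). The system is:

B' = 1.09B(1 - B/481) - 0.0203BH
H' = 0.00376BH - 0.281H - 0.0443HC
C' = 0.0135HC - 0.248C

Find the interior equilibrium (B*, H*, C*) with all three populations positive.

From dC/dt = 0: 0.0135H* = 0.248, so H* = 18.4.
From dB/dt = 0: 1.09(1 - B*/481) = 0.0203·18.4, giving B* = 481·(1 - 0.342) = 316.
From dH/dt = 0: 0.00376·316 - 0.281 = 0.0443C*, so C* = 0.909/0.0443 = 20.5.

B* ≈ 316, H* ≈ 18.4, C* ≈ 20.5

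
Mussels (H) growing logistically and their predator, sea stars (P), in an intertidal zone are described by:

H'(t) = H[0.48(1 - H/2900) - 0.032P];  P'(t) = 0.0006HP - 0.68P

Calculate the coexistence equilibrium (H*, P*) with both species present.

From dP/dt = 0 with P > 0: 0.0006H* = 0.68, so H* = 1130.
Substitute into dH/dt = 0: 0.48(1 - 1130/2900) = 0.032P*.
The bracket is 0.609, giving P* = 0.292/0.032 = 9.14.

H* ≈ 1130, P* ≈ 9.14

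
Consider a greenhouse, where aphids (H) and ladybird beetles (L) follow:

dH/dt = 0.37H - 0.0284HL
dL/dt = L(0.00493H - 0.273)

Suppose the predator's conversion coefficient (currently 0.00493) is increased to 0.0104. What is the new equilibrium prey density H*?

At the interior fixed point, setting dL/dt = 0 with L > 0 fixes H* = (predator death rate)/(HL coefficient) — independent of the other coefficients.
With the change, H* = 0.273/0.0104 = 26.3; it falls from 55.4.

H* ≈ 26.3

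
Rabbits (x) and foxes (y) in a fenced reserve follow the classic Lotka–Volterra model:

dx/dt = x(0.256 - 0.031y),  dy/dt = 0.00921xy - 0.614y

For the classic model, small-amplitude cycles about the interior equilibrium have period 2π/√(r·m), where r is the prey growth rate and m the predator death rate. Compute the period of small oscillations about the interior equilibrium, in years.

T ≈ 15.8 years

Here r = 0.256 and m = 0.614, so r·m = 0.157.
ω = √0.157 = 0.396 per year, hence T = 2π/ω ≈ 15.8 years.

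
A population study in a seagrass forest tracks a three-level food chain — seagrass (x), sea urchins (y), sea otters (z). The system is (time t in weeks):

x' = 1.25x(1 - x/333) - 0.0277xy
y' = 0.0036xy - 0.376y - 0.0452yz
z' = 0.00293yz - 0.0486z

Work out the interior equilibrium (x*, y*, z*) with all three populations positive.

x* ≈ 211, y* ≈ 16.6, z* ≈ 8.45

From dz/dt = 0: 0.00293y* = 0.0486, so y* = 16.6.
From dx/dt = 0: 1.25(1 - x*/333) = 0.0277·16.6, giving x* = 333·(1 - 0.368) = 211.
From dy/dt = 0: 0.0036·211 - 0.376 = 0.0452z*, so z* = 0.382/0.0452 = 8.45.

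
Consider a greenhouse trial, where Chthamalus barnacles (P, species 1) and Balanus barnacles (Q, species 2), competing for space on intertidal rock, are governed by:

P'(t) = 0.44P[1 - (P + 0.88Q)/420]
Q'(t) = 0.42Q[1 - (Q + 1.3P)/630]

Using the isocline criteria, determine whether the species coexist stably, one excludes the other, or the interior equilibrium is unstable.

Compare the nullcline intercepts: K1/α12 = 420/0.88 = 477 < K2 = 630; K2/α21 = 630/1.3 = 485 > K1 = 420.
Since the inequalities point opposite ways, species 2 can invade but species 1 cannot.

species 2 excludes species 1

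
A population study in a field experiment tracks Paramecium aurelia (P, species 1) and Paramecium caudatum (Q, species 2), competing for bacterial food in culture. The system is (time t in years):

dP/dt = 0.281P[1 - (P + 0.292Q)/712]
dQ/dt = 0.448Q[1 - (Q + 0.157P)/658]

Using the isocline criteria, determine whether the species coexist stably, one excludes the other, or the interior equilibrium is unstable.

stable coexistence

Compare the nullcline intercepts: K1/α12 = 712/0.292 = 2440 > K2 = 658; K2/α21 = 658/0.157 = 4190 > K1 = 712.
Since both inequalities hold, each species can invade when rare, so the interior equilibrium is stable.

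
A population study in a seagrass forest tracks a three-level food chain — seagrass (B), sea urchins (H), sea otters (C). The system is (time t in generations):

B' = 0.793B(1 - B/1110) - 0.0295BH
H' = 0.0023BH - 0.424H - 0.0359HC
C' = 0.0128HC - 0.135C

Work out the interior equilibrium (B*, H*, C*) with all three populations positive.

B* ≈ 674, H* ≈ 10.5, C* ≈ 31.4

From dC/dt = 0: 0.0128H* = 0.135, so H* = 10.5.
From dB/dt = 0: 0.793(1 - B*/1110) = 0.0295·10.5, giving B* = 1110·(1 - 0.392) = 674.
From dH/dt = 0: 0.0023·674 - 0.424 = 0.0359C*, so C* = 1.13/0.0359 = 31.4.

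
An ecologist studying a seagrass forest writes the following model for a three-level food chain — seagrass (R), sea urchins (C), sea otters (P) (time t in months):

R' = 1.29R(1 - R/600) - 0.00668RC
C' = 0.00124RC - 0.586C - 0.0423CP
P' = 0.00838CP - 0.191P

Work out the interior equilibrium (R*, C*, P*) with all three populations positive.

From dP/dt = 0: 0.00838C* = 0.191, so C* = 22.8.
From dR/dt = 0: 1.29(1 - R*/600) = 0.00668·22.8, giving R* = 600·(1 - 0.118) = 529.
From dC/dt = 0: 0.00124·529 - 0.586 = 0.0423P*, so P* = 0.0702/0.0423 = 1.66.

R* ≈ 529, C* ≈ 22.8, P* ≈ 1.66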